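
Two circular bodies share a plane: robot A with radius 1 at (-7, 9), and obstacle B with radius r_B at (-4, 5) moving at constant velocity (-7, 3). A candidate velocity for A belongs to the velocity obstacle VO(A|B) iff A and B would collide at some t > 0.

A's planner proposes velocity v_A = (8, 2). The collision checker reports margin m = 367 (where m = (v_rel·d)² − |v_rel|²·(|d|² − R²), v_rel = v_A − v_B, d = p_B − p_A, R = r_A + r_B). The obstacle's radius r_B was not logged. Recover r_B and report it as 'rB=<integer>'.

m = 367
d = (3, -4);  v_rel = (15, -1),  |v_rel|² = 226
v_rel×d = (15)·(-4) − (-1)·(3) = -57
since m = R²·226 − (-57)²:  R² = (3249 + 367) / 226 = 16
R = √16 = 4  ⇒  r_B = 4 − 1 = 3

rB=3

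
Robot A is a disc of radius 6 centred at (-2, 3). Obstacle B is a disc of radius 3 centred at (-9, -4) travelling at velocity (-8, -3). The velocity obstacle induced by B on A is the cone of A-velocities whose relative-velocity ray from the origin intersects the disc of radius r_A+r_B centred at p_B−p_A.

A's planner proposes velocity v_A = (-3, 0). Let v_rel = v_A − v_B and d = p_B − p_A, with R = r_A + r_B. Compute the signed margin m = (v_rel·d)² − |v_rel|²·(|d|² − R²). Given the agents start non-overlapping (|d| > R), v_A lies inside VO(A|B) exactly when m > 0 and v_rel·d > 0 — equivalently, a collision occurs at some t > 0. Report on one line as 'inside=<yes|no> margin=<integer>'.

d = (-7, -7),  |d|² = 98;  R = 6+3 = 9,  c = 98−9² = 17
v_rel = (5, 3),  |v_rel|² = 34;  v_rel·d = (5)·(-7) + (3)·(-7) = -56
34·t² + 112·t + 17 = 0  ⇒  m = (-56)² − 34·17 = 2558
m = 2558 > 0,  v_rel·d = -56 < 0  ⇒  outside

inside=no margin=2558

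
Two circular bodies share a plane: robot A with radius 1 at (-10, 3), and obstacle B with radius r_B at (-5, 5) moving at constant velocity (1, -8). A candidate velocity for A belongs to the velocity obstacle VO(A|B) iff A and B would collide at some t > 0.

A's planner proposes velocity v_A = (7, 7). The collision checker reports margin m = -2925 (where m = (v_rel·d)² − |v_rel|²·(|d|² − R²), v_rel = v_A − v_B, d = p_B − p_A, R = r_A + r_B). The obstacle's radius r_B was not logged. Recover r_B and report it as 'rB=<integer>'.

m = -2925
d = (5, 2);  v_rel = (6, 15),  |v_rel|² = 261
v_rel×d = (6)·(2) − (15)·(5) = -63
since m = R²·261 − (-63)²:  R² = (3969 + -2925) / 261 = 4
R = √4 = 2  ⇒  r_B = 2 − 1 = 1

rB=1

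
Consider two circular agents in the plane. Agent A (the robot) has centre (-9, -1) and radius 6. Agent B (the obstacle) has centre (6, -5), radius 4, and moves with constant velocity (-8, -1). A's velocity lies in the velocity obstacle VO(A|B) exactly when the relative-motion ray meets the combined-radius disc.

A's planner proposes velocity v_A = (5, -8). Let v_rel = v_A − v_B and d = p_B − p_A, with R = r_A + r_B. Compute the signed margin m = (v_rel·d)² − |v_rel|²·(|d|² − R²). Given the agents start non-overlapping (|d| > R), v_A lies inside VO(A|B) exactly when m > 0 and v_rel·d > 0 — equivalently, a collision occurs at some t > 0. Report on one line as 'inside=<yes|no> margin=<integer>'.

d = (15, -4),  |d|² = 241;  R = 6+4 = 10,  c = 241−10² = 141
v_rel = (13, -7),  |v_rel|² = 218;  v_rel·d = (13)·(15) + (-7)·(-4) = 223
218·t² − 446·t + 141 = 0  ⇒  m = 223² − 218·141 = 18991
m = 18991 > 0,  v_rel·d = 223 > 0  ⇒  inside

inside=yes margin=18991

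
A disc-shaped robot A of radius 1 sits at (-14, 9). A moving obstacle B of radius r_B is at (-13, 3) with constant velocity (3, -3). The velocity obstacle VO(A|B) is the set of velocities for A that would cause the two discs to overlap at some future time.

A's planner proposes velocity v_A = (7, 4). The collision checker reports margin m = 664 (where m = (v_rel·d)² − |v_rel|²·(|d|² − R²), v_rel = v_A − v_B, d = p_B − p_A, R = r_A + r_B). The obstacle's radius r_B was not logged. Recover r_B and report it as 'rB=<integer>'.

m = 664
d = (1, -6);  v_rel = (4, 7),  |v_rel|² = 65
v_rel×d = (4)·(-6) − (7)·(1) = -31
since m = R²·65 − (-31)²:  R² = (961 + 664) / 65 = 25
R = √25 = 5  ⇒  r_B = 5 − 1 = 4

rB=4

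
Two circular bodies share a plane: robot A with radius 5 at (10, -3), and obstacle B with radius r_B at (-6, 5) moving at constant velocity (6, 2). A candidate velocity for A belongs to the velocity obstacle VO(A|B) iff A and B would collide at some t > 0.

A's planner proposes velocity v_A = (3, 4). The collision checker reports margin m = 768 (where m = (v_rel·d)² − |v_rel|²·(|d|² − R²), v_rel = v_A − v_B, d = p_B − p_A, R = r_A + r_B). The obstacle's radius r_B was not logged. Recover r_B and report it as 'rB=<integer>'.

m = 768
d = (-16, 8);  v_rel = (-3, 2),  |v_rel|² = 13
v_rel×d = (-3)·(8) − (2)·(-16) = 8
since m = R²·13 − 8²:  R² = (64 + 768) / 13 = 64
R = √64 = 8  ⇒  r_B = 8 − 5 = 3

rB=3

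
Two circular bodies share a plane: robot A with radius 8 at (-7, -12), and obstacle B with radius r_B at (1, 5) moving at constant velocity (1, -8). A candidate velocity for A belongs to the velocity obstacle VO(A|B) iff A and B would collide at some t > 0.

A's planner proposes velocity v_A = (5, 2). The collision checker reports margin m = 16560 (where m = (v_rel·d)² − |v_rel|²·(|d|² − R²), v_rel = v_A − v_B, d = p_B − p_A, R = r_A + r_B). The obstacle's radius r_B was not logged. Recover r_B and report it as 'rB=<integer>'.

m = 16560
d = (8, 17);  v_rel = (4, 10),  |v_rel|² = 116
v_rel×d = (4)·(17) − (10)·(8) = -12
since m = R²·116 − (-12)²:  R² = (144 + 16560) / 116 = 144
R = √144 = 12  ⇒  r_B = 12 − 8 = 4

rB=4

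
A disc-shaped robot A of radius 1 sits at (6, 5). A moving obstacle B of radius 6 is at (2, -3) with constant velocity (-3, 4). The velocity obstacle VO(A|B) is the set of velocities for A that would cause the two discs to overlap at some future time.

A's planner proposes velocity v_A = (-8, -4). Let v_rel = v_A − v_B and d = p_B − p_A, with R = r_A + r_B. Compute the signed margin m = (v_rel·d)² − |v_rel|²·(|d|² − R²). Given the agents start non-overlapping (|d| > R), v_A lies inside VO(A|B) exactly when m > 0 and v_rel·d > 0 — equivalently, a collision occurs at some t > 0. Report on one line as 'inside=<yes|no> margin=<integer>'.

d = (-4, -8),  |d|² = 80;  R = 1+6 = 7,  c = 80−7² = 31
v_rel = (-5, -8),  |v_rel|² = 89;  v_rel·d = (-5)·(-4) + (-8)·(-8) = 84
89·t² − 168·t + 31 = 0  ⇒  m = 84² − 89·31 = 4297
m = 4297 > 0,  v_rel·d = 84 > 0  ⇒  inside

inside=yes margin=4297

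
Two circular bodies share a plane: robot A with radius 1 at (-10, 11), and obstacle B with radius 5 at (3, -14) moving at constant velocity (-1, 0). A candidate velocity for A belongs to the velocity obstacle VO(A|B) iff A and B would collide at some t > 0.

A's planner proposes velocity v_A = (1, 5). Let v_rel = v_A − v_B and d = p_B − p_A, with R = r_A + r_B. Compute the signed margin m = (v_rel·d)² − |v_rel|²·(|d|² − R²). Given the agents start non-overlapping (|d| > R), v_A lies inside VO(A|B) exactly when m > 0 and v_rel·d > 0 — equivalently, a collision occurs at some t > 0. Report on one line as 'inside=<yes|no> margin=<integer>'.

d = (13, -25),  |d|² = 794;  R = 1+5 = 6,  c = 794−6² = 758
v_rel = (2, 5),  |v_rel|² = 29;  v_rel·d = (2)·(13) + (5)·(-25) = -99
29·t² + 198·t + 758 = 0  ⇒  m = (-99)² − 29·758 = -12181
m = -12181 < 0,  v_rel·d = -99 < 0  ⇒  outside

inside=no margin=-12181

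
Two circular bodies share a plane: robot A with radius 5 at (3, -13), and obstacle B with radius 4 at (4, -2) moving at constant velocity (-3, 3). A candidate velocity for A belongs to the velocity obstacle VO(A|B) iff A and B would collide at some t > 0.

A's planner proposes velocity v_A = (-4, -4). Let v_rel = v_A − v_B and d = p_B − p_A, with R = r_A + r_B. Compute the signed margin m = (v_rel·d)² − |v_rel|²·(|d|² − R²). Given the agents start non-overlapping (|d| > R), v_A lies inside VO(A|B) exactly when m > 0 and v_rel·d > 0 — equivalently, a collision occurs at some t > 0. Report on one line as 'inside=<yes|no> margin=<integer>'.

d = (1, 11),  |d|² = 122;  R = 5+4 = 9,  c = 122−9² = 41
v_rel = (-1, -7),  |v_rel|² = 50;  v_rel·d = (-1)·(1) + (-7)·(11) = -78
50·t² + 156·t + 41 = 0  ⇒  m = (-78)² − 50·41 = 4034
m = 4034 > 0,  v_rel·d = -78 < 0  ⇒  outside

inside=no margin=4034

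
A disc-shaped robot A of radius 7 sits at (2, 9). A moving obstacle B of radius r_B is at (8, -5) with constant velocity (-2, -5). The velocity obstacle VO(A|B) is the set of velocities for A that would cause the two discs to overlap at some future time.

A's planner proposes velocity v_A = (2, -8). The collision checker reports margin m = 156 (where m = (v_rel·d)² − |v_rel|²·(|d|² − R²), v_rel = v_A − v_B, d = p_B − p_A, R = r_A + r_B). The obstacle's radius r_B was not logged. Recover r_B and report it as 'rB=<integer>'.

m = 156
d = (6, -14);  v_rel = (4, -3),  |v_rel|² = 25
v_rel×d = (4)·(-14) − (-3)·(6) = -38
since m = R²·25 − (-38)²:  R² = (1444 + 156) / 25 = 64
R = √64 = 8  ⇒  r_B = 8 − 7 = 1

rB=1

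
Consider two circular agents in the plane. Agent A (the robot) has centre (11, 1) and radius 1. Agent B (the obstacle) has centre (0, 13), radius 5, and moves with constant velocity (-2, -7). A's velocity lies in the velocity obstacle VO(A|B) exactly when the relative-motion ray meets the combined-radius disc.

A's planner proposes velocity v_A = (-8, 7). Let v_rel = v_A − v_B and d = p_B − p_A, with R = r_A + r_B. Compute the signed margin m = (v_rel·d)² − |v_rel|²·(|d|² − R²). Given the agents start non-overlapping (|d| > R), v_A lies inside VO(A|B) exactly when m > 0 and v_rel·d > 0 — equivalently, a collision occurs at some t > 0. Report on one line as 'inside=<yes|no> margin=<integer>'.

d = (-11, 12),  |d|² = 265;  R = 1+5 = 6,  c = 265−6² = 229
v_rel = (-6, 14),  |v_rel|² = 232;  v_rel·d = (-6)·(-11) + (14)·(12) = 234
232·t² − 468·t + 229 = 0  ⇒  m = 234² − 232·229 = 1628
m = 1628 > 0,  v_rel·d = 234 > 0  ⇒  inside

inside=yes margin=1628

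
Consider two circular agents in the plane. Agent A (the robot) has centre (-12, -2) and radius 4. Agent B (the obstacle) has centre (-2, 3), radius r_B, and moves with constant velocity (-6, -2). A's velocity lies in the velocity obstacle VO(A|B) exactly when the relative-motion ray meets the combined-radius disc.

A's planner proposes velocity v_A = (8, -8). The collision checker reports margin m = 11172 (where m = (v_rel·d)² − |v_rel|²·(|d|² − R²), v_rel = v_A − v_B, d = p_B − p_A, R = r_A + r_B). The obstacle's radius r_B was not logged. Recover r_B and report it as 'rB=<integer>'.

m = 11172
d = (10, 5);  v_rel = (14, -6),  |v_rel|² = 232
v_rel×d = (14)·(5) − (-6)·(10) = 130
since m = R²·232 − 130²:  R² = (16900 + 11172) / 232 = 121
R = √121 = 11  ⇒  r_B = 11 − 4 = 7

rB=7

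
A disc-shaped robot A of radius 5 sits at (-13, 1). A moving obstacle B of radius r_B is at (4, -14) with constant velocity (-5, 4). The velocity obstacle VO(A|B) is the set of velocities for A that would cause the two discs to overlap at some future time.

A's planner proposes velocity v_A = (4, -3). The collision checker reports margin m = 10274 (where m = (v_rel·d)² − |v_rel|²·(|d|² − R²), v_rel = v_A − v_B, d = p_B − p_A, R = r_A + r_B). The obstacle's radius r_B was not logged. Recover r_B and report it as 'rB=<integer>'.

m = 10274
d = (17, -15);  v_rel = (9, -7),  |v_rel|² = 130
v_rel×d = (9)·(-15) − (-7)·(17) = -16
since m = R²·130 − (-16)²:  R² = (256 + 10274) / 130 = 81
R = √81 = 9  ⇒  r_B = 9 − 5 = 4

rB=4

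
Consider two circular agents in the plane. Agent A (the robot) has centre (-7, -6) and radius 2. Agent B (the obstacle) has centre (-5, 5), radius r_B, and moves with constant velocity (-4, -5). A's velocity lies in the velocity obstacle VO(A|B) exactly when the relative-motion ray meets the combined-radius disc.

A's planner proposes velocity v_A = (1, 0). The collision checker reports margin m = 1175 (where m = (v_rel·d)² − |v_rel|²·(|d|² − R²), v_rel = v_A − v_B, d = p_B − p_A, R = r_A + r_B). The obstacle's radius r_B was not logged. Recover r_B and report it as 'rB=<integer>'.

m = 1175
d = (2, 11);  v_rel = (5, 5),  |v_rel|² = 50
v_rel×d = (5)·(11) − (5)·(2) = 45
since m = R²·50 − 45²:  R² = (2025 + 1175) / 50 = 64
R = √64 = 8  ⇒  r_B = 8 − 2 = 6

rB=6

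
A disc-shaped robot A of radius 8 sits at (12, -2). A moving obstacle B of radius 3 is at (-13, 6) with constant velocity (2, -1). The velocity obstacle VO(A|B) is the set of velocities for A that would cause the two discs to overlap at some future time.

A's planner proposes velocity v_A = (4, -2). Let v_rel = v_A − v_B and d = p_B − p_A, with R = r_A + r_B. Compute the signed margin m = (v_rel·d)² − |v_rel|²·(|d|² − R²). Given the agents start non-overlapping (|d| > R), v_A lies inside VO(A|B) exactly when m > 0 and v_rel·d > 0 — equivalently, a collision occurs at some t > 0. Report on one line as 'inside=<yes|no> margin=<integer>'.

d = (-25, 8),  |d|² = 689;  R = 8+3 = 11,  c = 689−11² = 568
v_rel = (2, -1),  |v_rel|² = 5;  v_rel·d = (2)·(-25) + (-1)·(8) = -58
5·t² + 116·t + 568 = 0  ⇒  m = (-58)² − 5·568 = 524
m = 524 > 0,  v_rel·d = -58 < 0  ⇒  outside

inside=no margin=524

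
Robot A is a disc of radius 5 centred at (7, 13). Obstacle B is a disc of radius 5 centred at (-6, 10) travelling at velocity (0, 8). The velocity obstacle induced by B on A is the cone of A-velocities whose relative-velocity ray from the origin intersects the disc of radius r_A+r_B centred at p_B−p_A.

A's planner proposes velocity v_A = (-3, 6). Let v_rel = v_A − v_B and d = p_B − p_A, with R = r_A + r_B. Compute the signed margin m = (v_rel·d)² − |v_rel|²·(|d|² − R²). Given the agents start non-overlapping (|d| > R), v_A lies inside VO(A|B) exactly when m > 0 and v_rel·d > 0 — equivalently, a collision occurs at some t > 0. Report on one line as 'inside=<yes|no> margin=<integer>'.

d = (-13, -3),  |d|² = 178;  R = 5+5 = 10,  c = 178−10² = 78
v_rel = (-3, -2),  |v_rel|² = 13;  v_rel·d = (-3)·(-13) + (-2)·(-3) = 45
13·t² − 90·t + 78 = 0  ⇒  m = 45² − 13·78 = 1011
m = 1011 > 0,  v_rel·d = 45 > 0  ⇒  inside

inside=yes margin=1011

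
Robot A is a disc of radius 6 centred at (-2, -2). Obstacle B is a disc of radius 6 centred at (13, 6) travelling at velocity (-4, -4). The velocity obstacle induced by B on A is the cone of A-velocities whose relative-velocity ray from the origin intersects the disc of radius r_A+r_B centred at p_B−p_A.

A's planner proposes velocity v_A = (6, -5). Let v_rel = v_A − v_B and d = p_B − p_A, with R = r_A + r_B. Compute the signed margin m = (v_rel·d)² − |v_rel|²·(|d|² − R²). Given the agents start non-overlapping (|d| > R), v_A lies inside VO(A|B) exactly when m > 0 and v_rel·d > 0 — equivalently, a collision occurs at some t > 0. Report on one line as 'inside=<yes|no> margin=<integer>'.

d = (15, 8),  |d|² = 289;  R = 6+6 = 12,  c = 289−12² = 145
v_rel = (10, -1),  |v_rel|² = 101;  v_rel·d = (10)·(15) + (-1)·(8) = 142
101·t² − 284·t + 145 = 0  ⇒  m = 142² − 101·145 = 5519
m = 5519 > 0,  v_rel·d = 142 > 0  ⇒  inside

inside=yes margin=5519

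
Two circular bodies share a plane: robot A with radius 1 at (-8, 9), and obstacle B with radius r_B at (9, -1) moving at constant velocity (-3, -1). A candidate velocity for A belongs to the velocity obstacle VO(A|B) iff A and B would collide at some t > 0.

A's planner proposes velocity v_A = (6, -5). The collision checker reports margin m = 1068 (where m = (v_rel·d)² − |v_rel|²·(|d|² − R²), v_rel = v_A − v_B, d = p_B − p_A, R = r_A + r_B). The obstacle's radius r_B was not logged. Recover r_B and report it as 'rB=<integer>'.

m = 1068
d = (17, -10);  v_rel = (9, -4),  |v_rel|² = 97
v_rel×d = (9)·(-10) − (-4)·(17) = -22
since m = R²·97 − (-22)²:  R² = (484 + 1068) / 97 = 16
R = √16 = 4  ⇒  r_B = 4 − 1 = 3

rB=3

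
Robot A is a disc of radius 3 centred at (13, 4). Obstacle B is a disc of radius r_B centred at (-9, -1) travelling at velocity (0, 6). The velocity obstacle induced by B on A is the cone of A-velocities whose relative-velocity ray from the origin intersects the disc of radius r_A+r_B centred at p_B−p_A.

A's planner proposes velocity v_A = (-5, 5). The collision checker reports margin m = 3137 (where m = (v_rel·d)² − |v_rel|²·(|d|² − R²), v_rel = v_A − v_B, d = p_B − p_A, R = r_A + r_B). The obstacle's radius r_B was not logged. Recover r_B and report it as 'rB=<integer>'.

m = 3137
d = (-22, -5);  v_rel = (-5, -1),  |v_rel|² = 26
v_rel×d = (-5)·(-5) − (-1)·(-22) = 3
since m = R²·26 − 3²:  R² = (9 + 3137) / 26 = 121
R = √121 = 11  ⇒  r_B = 11 − 3 = 8

rB=8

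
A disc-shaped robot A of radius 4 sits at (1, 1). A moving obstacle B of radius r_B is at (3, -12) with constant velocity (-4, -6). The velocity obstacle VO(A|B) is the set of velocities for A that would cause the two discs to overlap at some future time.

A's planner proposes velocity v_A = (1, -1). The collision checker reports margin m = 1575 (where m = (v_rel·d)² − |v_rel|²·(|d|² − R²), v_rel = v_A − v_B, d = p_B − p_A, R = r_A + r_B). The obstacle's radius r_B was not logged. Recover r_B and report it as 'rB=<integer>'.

m = 1575
d = (2, -13);  v_rel = (5, 5),  |v_rel|² = 50
v_rel×d = (5)·(-13) − (5)·(2) = -75
since m = R²·50 − (-75)²:  R² = (5625 + 1575) / 50 = 144
R = √144 = 12  ⇒  r_B = 12 − 4 = 8

rB=8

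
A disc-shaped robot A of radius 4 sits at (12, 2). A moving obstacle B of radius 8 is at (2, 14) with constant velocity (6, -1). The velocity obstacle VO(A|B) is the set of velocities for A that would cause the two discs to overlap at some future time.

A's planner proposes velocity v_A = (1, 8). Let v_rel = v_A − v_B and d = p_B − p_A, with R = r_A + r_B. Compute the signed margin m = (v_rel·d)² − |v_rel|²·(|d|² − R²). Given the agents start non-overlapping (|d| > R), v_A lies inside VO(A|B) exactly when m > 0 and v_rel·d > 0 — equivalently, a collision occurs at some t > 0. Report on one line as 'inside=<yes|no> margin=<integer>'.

d = (-10, 12),  |d|² = 244;  R = 4+8 = 12,  c = 244−12² = 100
v_rel = (-5, 9),  |v_rel|² = 106;  v_rel·d = (-5)·(-10) + (9)·(12) = 158
106·t² − 316·t + 100 = 0  ⇒  m = 158² − 106·100 = 14364
m = 14364 > 0,  v_rel·d = 158 > 0  ⇒  inside

inside=yes margin=14364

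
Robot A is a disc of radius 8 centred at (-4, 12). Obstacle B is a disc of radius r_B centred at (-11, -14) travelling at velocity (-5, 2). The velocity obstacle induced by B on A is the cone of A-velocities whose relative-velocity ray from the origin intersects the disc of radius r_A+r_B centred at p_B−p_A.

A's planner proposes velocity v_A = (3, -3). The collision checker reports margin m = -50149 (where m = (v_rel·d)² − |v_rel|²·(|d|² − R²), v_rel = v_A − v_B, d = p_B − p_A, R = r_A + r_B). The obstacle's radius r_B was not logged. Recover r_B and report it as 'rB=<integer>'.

m = -50149
d = (-7, -26);  v_rel = (8, -5),  |v_rel|² = 89
v_rel×d = (8)·(-26) − (-5)·(-7) = -243
since m = R²·89 − (-243)²:  R² = (59049 + -50149) / 89 = 100
R = √100 = 10  ⇒  r_B = 10 − 8 = 2

rB=2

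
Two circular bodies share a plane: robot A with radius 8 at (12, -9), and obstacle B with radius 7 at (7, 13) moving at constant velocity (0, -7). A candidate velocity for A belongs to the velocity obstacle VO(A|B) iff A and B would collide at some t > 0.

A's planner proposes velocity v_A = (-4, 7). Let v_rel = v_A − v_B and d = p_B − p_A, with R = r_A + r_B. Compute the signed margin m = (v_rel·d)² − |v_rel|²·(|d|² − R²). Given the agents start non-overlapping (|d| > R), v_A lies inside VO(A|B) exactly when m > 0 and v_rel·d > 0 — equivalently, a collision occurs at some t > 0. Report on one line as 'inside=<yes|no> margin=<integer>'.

d = (-5, 22),  |d|² = 509;  R = 8+7 = 15,  c = 509−15² = 284
v_rel = (-4, 14),  |v_rel|² = 212;  v_rel·d = (-4)·(-5) + (14)·(22) = 328
212·t² − 656·t + 284 = 0  ⇒  m = 328² − 212·284 = 47376
m = 47376 > 0,  v_rel·d = 328 > 0  ⇒  inside

inside=yes margin=47376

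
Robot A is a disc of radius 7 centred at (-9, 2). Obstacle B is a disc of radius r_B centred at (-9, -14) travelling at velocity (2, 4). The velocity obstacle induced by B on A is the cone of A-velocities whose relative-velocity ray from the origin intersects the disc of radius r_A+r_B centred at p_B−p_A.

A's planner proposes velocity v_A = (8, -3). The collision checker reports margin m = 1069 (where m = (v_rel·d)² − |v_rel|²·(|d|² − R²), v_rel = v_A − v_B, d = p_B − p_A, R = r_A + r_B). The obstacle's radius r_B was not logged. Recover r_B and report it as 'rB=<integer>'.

m = 1069
d = (0, -16);  v_rel = (6, -7),  |v_rel|² = 85
v_rel×d = (6)·(-16) − (-7)·(0) = -96
since m = R²·85 − (-96)²:  R² = (9216 + 1069) / 85 = 121
R = √121 = 11  ⇒  r_B = 11 − 7 = 4

rB=4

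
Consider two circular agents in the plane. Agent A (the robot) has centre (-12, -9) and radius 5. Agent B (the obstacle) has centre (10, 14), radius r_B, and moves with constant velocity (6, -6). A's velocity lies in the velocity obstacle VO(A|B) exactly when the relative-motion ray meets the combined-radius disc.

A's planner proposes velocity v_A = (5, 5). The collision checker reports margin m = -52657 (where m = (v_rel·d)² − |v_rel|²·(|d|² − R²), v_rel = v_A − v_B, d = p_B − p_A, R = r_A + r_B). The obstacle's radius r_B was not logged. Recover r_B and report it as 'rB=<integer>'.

m = -52657
d = (22, 23);  v_rel = (-1, 11),  |v_rel|² = 122
v_rel×d = (-1)·(23) − (11)·(22) = -265
since m = R²·122 − (-265)²:  R² = (70225 + -52657) / 122 = 144
R = √144 = 12  ⇒  r_B = 12 − 5 = 7

rB=7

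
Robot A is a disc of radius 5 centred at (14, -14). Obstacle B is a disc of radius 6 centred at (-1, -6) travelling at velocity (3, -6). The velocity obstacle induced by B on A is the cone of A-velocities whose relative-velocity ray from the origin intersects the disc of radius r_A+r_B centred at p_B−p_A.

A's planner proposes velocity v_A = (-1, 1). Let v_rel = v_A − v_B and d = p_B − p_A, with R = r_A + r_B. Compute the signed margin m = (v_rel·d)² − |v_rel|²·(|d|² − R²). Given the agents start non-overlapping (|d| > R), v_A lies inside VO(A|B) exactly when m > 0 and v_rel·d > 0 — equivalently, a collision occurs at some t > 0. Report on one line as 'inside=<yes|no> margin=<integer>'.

d = (-15, 8),  |d|² = 289;  R = 5+6 = 11,  c = 289−11² = 168
v_rel = (-4, 7),  |v_rel|² = 65;  v_rel·d = (-4)·(-15) + (7)·(8) = 116
65·t² − 232·t + 168 = 0  ⇒  m = 116² − 65·168 = 2536
m = 2536 > 0,  v_rel·d = 116 > 0  ⇒  inside

inside=yes margin=2536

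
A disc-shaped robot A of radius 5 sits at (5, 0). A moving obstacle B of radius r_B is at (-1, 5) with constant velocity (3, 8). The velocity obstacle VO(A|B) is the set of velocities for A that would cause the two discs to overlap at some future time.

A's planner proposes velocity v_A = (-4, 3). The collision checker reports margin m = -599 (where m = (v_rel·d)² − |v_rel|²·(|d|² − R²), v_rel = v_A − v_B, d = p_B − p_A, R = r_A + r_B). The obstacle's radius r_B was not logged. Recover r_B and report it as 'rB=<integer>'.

m = -599
d = (-6, 5);  v_rel = (-7, -5),  |v_rel|² = 74
v_rel×d = (-7)·(5) − (-5)·(-6) = -65
since m = R²·74 − (-65)²:  R² = (4225 + -599) / 74 = 49
R = √49 = 7  ⇒  r_B = 7 − 5 = 2

rB=2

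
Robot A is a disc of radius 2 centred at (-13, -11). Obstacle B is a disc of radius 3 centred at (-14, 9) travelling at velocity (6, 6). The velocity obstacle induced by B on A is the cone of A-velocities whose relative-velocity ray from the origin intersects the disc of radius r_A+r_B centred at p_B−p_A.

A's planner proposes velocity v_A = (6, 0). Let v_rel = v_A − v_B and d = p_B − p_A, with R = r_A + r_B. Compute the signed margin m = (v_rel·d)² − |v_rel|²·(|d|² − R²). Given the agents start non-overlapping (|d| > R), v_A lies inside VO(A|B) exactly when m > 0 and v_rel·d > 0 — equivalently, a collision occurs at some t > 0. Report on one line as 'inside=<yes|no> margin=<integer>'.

d = (-1, 20),  |d|² = 401;  R = 2+3 = 5,  c = 401−5² = 376
v_rel = (0, -6),  |v_rel|² = 36;  v_rel·d = (0)·(-1) + (-6)·(20) = -120
36·t² + 240·t + 376 = 0  ⇒  m = (-120)² − 36·376 = 864
m = 864 > 0,  v_rel·d = -120 < 0  ⇒  outside

inside=no margin=864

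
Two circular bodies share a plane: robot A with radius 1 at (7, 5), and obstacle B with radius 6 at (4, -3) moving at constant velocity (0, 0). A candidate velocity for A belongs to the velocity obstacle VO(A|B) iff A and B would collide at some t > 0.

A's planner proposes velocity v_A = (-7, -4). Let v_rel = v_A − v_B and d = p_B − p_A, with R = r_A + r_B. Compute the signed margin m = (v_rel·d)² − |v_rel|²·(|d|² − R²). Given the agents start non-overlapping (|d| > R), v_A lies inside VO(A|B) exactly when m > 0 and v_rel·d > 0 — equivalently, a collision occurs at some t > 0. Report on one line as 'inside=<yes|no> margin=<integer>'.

d = (-3, -8),  |d|² = 73;  R = 1+6 = 7,  c = 73−7² = 24
v_rel = (-7, -4),  |v_rel|² = 65;  v_rel·d = (-7)·(-3) + (-4)·(-8) = 53
65·t² − 106·t + 24 = 0  ⇒  m = 53² − 65·24 = 1249
m = 1249 > 0,  v_rel·d = 53 > 0  ⇒  inside

inside=yes margin=1249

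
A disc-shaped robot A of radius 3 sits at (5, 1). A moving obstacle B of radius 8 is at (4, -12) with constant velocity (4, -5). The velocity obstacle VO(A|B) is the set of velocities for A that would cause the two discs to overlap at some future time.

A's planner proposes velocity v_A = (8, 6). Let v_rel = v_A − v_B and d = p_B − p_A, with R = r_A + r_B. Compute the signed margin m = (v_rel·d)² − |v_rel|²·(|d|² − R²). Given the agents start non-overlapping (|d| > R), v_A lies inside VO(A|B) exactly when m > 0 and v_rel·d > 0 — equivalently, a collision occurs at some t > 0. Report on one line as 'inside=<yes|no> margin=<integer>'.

d = (-1, -13),  |d|² = 170;  R = 3+8 = 11,  c = 170−11² = 49
v_rel = (4, 11),  |v_rel|² = 137;  v_rel·d = (4)·(-1) + (11)·(-13) = -147
137·t² + 294·t + 49 = 0  ⇒  m = (-147)² − 137·49 = 14896
m = 14896 > 0,  v_rel·d = -147 < 0  ⇒  outside

inside=no margin=14896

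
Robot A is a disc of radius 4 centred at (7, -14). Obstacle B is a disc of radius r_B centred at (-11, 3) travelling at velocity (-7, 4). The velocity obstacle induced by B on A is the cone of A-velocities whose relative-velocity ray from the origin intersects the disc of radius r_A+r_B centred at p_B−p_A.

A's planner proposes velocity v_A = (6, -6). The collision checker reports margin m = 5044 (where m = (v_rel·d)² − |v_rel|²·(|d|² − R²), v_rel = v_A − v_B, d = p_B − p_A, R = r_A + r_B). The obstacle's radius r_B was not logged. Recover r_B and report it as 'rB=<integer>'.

m = 5044
d = (-18, 17);  v_rel = (13, -10),  |v_rel|² = 269
v_rel×d = (13)·(17) − (-10)·(-18) = 41
since m = R²·269 − 41²:  R² = (1681 + 5044) / 269 = 25
R = √25 = 5  ⇒  r_B = 5 − 4 = 1

rB=1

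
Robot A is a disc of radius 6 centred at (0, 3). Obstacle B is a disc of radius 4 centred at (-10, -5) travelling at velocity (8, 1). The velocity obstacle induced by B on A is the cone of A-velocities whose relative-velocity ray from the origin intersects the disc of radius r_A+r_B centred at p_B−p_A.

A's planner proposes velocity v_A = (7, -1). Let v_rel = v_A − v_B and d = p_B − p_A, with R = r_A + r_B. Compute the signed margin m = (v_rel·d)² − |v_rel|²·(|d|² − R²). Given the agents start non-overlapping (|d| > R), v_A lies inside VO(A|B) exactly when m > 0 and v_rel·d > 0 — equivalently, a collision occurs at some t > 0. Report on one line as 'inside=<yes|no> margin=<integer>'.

d = (-10, -8),  |d|² = 164;  R = 6+4 = 10,  c = 164−10² = 64
v_rel = (-1, -2),  |v_rel|² = 5;  v_rel·d = (-1)·(-10) + (-2)·(-8) = 26
5·t² − 52·t + 64 = 0  ⇒  m = 26² − 5·64 = 356
m = 356 > 0,  v_rel·d = 26 > 0  ⇒  inside

inside=yes margin=356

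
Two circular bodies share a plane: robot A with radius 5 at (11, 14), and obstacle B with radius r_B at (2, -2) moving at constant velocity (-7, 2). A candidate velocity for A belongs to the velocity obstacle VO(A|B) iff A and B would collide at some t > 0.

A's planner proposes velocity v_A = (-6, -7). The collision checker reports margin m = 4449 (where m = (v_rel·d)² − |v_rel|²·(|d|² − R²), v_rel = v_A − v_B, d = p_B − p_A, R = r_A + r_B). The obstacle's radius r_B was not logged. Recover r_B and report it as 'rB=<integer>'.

m = 4449
d = (-9, -16);  v_rel = (1, -9),  |v_rel|² = 82
v_rel×d = (1)·(-16) − (-9)·(-9) = -97
since m = R²·82 − (-97)²:  R² = (9409 + 4449) / 82 = 169
R = √169 = 13  ⇒  r_B = 13 − 5 = 8

rB=8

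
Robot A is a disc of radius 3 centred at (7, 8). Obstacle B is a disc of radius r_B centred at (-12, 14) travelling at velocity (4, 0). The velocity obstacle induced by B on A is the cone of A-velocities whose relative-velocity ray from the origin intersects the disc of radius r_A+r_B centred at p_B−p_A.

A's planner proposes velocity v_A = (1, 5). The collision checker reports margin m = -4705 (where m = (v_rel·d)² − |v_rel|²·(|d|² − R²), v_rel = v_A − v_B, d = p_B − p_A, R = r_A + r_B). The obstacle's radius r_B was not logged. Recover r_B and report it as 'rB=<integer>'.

m = -4705
d = (-19, 6);  v_rel = (-3, 5),  |v_rel|² = 34
v_rel×d = (-3)·(6) − (5)·(-19) = 77
since m = R²·34 − 77²:  R² = (5929 + -4705) / 34 = 36
R = √36 = 6  ⇒  r_B = 6 − 3 = 3

rB=3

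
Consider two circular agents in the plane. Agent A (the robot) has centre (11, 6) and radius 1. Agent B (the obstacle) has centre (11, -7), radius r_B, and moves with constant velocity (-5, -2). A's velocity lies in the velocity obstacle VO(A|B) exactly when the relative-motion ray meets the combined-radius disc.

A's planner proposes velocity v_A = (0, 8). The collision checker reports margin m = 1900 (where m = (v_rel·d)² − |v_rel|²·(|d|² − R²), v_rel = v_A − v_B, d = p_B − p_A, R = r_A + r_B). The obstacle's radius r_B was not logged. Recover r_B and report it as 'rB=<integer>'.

m = 1900
d = (0, -13);  v_rel = (5, 10),  |v_rel|² = 125
v_rel×d = (5)·(-13) − (10)·(0) = -65
since m = R²·125 − (-65)²:  R² = (4225 + 1900) / 125 = 49
R = √49 = 7  ⇒  r_B = 7 − 1 = 6

rB=6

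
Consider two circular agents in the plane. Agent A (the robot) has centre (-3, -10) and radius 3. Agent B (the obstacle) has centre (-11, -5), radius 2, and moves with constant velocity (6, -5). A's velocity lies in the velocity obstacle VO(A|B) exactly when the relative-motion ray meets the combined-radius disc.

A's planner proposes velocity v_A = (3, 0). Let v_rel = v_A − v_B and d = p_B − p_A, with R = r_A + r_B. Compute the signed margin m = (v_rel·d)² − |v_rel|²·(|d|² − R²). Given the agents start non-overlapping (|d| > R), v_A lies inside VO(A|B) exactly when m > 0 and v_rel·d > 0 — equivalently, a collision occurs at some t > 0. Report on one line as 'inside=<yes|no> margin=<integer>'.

d = (-8, 5),  |d|² = 89;  R = 3+2 = 5,  c = 89−5² = 64
v_rel = (-3, 5),  |v_rel|² = 34;  v_rel·d = (-3)·(-8) + (5)·(5) = 49
34·t² − 98·t + 64 = 0  ⇒  m = 49² − 34·64 = 225
m = 225 > 0,  v_rel·d = 49 > 0  ⇒  inside

inside=yes margin=225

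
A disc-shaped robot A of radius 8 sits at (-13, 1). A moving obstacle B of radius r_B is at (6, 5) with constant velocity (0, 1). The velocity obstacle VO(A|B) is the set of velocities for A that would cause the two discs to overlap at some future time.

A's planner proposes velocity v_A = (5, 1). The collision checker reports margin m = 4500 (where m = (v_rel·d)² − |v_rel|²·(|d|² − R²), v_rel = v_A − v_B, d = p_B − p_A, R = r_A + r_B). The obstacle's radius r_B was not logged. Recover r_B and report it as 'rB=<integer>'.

m = 4500
d = (19, 4);  v_rel = (5, 0),  |v_rel|² = 25
v_rel×d = (5)·(4) − (0)·(19) = 20
since m = R²·25 − 20²:  R² = (400 + 4500) / 25 = 196
R = √196 = 14  ⇒  r_B = 14 − 8 = 6

rB=6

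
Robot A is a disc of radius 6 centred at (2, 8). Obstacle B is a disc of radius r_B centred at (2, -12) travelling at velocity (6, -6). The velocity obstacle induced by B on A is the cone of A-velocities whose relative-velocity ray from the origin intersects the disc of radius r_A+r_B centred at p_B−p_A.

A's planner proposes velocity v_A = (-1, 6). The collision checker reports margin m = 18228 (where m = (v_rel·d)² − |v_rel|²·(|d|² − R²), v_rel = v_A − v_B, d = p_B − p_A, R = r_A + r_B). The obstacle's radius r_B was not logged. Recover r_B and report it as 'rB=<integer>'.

m = 18228
d = (0, -20);  v_rel = (-7, 12),  |v_rel|² = 193
v_rel×d = (-7)·(-20) − (12)·(0) = 140
since m = R²·193 − 140²:  R² = (19600 + 18228) / 193 = 196
R = √196 = 14  ⇒  r_B = 14 − 6 = 8

rB=8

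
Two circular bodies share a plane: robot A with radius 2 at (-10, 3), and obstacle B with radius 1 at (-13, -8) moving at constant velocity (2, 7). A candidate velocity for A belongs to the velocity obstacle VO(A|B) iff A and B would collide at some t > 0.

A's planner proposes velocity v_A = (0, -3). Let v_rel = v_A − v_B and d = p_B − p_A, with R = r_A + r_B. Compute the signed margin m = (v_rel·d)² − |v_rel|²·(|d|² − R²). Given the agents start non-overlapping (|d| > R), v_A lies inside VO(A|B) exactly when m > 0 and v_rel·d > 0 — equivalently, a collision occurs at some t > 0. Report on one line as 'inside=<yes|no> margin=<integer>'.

d = (-3, -11),  |d|² = 130;  R = 2+1 = 3,  c = 130−3² = 121
v_rel = (-2, -10),  |v_rel|² = 104;  v_rel·d = (-2)·(-3) + (-10)·(-11) = 116
104·t² − 232·t + 121 = 0  ⇒  m = 116² − 104·121 = 872
m = 872 > 0,  v_rel·d = 116 > 0  ⇒  inside

inside=yes margin=872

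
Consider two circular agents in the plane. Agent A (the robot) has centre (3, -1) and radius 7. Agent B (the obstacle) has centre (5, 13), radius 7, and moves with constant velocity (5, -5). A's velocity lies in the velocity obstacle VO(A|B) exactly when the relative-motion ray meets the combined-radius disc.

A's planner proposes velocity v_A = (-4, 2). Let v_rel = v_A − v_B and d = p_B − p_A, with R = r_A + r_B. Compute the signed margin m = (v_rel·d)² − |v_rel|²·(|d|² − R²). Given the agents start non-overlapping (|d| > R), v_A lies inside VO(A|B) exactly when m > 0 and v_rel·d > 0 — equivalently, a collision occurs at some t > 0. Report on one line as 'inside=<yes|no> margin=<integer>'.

d = (2, 14),  |d|² = 200;  R = 7+7 = 14,  c = 200−14² = 4
v_rel = (-9, 7),  |v_rel|² = 130;  v_rel·d = (-9)·(2) + (7)·(14) = 80
130·t² − 160·t + 4 = 0  ⇒  m = 80² − 130·4 = 5880
m = 5880 > 0,  v_rel·d = 80 > 0  ⇒  inside

inside=yes margin=5880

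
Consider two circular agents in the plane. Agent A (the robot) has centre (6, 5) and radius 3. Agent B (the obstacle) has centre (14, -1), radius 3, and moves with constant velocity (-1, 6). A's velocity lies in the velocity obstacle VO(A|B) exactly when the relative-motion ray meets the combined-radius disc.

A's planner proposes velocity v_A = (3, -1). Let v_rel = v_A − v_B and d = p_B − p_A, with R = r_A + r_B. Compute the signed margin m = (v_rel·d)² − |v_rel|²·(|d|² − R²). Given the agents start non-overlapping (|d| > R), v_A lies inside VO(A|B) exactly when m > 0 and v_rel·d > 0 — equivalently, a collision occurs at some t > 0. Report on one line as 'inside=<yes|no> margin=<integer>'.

d = (8, -6),  |d|² = 100;  R = 3+3 = 6,  c = 100−6² = 64
v_rel = (4, -7),  |v_rel|² = 65;  v_rel·d = (4)·(8) + (-7)·(-6) = 74
65·t² − 148·t + 64 = 0  ⇒  m = 74² − 65·64 = 1316
m = 1316 > 0,  v_rel·d = 74 > 0  ⇒  inside

inside=yes margin=1316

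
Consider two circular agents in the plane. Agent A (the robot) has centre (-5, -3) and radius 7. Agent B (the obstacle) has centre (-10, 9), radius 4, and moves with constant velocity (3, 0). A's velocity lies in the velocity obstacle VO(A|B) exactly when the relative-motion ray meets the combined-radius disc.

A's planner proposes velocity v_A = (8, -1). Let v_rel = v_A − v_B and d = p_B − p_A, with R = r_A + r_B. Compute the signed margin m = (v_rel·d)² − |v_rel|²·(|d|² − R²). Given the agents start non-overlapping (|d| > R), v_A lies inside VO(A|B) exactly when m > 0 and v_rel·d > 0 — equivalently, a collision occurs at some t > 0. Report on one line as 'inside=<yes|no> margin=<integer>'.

d = (-5, 12),  |d|² = 169;  R = 7+4 = 11,  c = 169−11² = 48
v_rel = (5, -1),  |v_rel|² = 26;  v_rel·d = (5)·(-5) + (-1)·(12) = -37
26·t² + 74·t + 48 = 0  ⇒  m = (-37)² − 26·48 = 121
m = 121 > 0,  v_rel·d = -37 < 0  ⇒  outside

inside=no margin=121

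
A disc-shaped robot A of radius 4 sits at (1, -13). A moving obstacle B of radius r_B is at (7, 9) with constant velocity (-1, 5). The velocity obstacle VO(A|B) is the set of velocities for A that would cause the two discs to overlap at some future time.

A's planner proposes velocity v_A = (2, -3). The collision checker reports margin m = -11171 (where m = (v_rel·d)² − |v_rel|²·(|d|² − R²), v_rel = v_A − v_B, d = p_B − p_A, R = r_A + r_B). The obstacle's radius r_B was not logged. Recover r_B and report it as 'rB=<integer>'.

m = -11171
d = (6, 22);  v_rel = (3, -8),  |v_rel|² = 73
v_rel×d = (3)·(22) − (-8)·(6) = 114
since m = R²·73 − 114²:  R² = (12996 + -11171) / 73 = 25
R = √25 = 5  ⇒  r_B = 5 − 4 = 1

rB=1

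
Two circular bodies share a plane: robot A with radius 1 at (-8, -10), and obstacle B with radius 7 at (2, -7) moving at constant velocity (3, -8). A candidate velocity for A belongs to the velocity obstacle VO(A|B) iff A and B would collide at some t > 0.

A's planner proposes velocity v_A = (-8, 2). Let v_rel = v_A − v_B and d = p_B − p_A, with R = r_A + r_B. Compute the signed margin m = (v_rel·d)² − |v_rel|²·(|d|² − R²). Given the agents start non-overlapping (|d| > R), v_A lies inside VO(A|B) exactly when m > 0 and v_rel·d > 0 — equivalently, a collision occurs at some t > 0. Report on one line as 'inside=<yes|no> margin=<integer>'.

d = (10, 3),  |d|² = 109;  R = 1+7 = 8,  c = 109−8² = 45
v_rel = (-11, 10),  |v_rel|² = 221;  v_rel·d = (-11)·(10) + (10)·(3) = -80
221·t² + 160·t + 45 = 0  ⇒  m = (-80)² − 221·45 = -3545
m = -3545 < 0,  v_rel·d = -80 < 0  ⇒  outside

inside=no margin=-3545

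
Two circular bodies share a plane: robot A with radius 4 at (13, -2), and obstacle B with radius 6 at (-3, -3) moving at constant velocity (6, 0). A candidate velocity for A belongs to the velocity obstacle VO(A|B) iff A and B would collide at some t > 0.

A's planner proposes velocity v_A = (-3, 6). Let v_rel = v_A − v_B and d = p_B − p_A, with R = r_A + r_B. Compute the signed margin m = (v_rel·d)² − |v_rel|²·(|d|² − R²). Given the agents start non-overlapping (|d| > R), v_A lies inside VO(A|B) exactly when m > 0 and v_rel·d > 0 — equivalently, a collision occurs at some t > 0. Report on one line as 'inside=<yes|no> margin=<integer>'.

d = (-16, -1),  |d|² = 257;  R = 4+6 = 10,  c = 257−10² = 157
v_rel = (-9, 6),  |v_rel|² = 117;  v_rel·d = (-9)·(-16) + (6)·(-1) = 138
117·t² − 276·t + 157 = 0  ⇒  m = 138² − 117·157 = 675
m = 675 > 0,  v_rel·d = 138 > 0  ⇒  inside

inside=yes margin=675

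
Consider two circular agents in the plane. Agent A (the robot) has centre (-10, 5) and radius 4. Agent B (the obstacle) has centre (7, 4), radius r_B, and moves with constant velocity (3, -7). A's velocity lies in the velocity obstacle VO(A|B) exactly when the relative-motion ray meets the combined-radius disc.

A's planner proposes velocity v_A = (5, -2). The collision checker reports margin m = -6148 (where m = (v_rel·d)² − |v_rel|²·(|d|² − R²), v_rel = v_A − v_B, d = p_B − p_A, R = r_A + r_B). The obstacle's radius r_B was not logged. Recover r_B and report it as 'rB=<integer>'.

m = -6148
d = (17, -1);  v_rel = (2, 5),  |v_rel|² = 29
v_rel×d = (2)·(-1) − (5)·(17) = -87
since m = R²·29 − (-87)²:  R² = (7569 + -6148) / 29 = 49
R = √49 = 7  ⇒  r_B = 7 − 4 = 3

rB=3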